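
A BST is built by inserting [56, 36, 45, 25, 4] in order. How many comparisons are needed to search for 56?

Search path for 56: 56
Found: True
Comparisons: 1


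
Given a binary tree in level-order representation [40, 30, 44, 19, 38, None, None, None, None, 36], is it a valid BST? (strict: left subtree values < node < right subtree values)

Level-order array: [40, 30, 44, 19, 38, None, None, None, None, 36]
Validate using subtree bounds (lo, hi): at each node, require lo < value < hi,
then recurse left with hi=value and right with lo=value.
Preorder trace (stopping at first violation):
  at node 40 with bounds (-inf, +inf): OK
  at node 30 with bounds (-inf, 40): OK
  at node 19 with bounds (-inf, 30): OK
  at node 38 with bounds (30, 40): OK
  at node 36 with bounds (30, 38): OK
  at node 44 with bounds (40, +inf): OK
No violation found at any node.
Result: Valid BST


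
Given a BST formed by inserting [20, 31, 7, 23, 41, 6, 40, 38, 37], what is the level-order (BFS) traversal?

Tree insertion order: [20, 31, 7, 23, 41, 6, 40, 38, 37]
Tree (level-order array): [20, 7, 31, 6, None, 23, 41, None, None, None, None, 40, None, 38, None, 37]
BFS from the root, enqueuing left then right child of each popped node:
  queue [20] -> pop 20, enqueue [7, 31], visited so far: [20]
  queue [7, 31] -> pop 7, enqueue [6], visited so far: [20, 7]
  queue [31, 6] -> pop 31, enqueue [23, 41], visited so far: [20, 7, 31]
  queue [6, 23, 41] -> pop 6, enqueue [none], visited so far: [20, 7, 31, 6]
  queue [23, 41] -> pop 23, enqueue [none], visited so far: [20, 7, 31, 6, 23]
  queue [41] -> pop 41, enqueue [40], visited so far: [20, 7, 31, 6, 23, 41]
  queue [40] -> pop 40, enqueue [38], visited so far: [20, 7, 31, 6, 23, 41, 40]
  queue [38] -> pop 38, enqueue [37], visited so far: [20, 7, 31, 6, 23, 41, 40, 38]
  queue [37] -> pop 37, enqueue [none], visited so far: [20, 7, 31, 6, 23, 41, 40, 38, 37]
Result: [20, 7, 31, 6, 23, 41, 40, 38, 37]


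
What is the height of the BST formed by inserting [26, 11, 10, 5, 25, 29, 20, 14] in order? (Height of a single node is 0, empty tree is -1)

Insertion order: [26, 11, 10, 5, 25, 29, 20, 14]
Tree (level-order array): [26, 11, 29, 10, 25, None, None, 5, None, 20, None, None, None, 14]
Compute height bottom-up (empty subtree = -1):
  height(5) = 1 + max(-1, -1) = 0
  height(10) = 1 + max(0, -1) = 1
  height(14) = 1 + max(-1, -1) = 0
  height(20) = 1 + max(0, -1) = 1
  height(25) = 1 + max(1, -1) = 2
  height(11) = 1 + max(1, 2) = 3
  height(29) = 1 + max(-1, -1) = 0
  height(26) = 1 + max(3, 0) = 4
Height = 4


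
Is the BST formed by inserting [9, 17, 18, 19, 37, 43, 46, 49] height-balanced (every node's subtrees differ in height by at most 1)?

Tree (level-order array): [9, None, 17, None, 18, None, 19, None, 37, None, 43, None, 46, None, 49]
Definition: a tree is height-balanced if, at every node, |h(left) - h(right)| <= 1 (empty subtree has height -1).
Bottom-up per-node check:
  node 49: h_left=-1, h_right=-1, diff=0 [OK], height=0
  node 46: h_left=-1, h_right=0, diff=1 [OK], height=1
  node 43: h_left=-1, h_right=1, diff=2 [FAIL (|-1-1|=2 > 1)], height=2
  node 37: h_left=-1, h_right=2, diff=3 [FAIL (|-1-2|=3 > 1)], height=3
  node 19: h_left=-1, h_right=3, diff=4 [FAIL (|-1-3|=4 > 1)], height=4
  node 18: h_left=-1, h_right=4, diff=5 [FAIL (|-1-4|=5 > 1)], height=5
  node 17: h_left=-1, h_right=5, diff=6 [FAIL (|-1-5|=6 > 1)], height=6
  node 9: h_left=-1, h_right=6, diff=7 [FAIL (|-1-6|=7 > 1)], height=7
Node 43 violates the condition: |-1 - 1| = 2 > 1.
Result: Not balanced


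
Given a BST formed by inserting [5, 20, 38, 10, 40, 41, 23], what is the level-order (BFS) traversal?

Tree insertion order: [5, 20, 38, 10, 40, 41, 23]
Tree (level-order array): [5, None, 20, 10, 38, None, None, 23, 40, None, None, None, 41]
BFS from the root, enqueuing left then right child of each popped node:
  queue [5] -> pop 5, enqueue [20], visited so far: [5]
  queue [20] -> pop 20, enqueue [10, 38], visited so far: [5, 20]
  queue [10, 38] -> pop 10, enqueue [none], visited so far: [5, 20, 10]
  queue [38] -> pop 38, enqueue [23, 40], visited so far: [5, 20, 10, 38]
  queue [23, 40] -> pop 23, enqueue [none], visited so far: [5, 20, 10, 38, 23]
  queue [40] -> pop 40, enqueue [41], visited so far: [5, 20, 10, 38, 23, 40]
  queue [41] -> pop 41, enqueue [none], visited so far: [5, 20, 10, 38, 23, 40, 41]
Result: [5, 20, 10, 38, 23, 40, 41]


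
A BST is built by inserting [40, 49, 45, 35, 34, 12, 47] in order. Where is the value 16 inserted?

Starting tree (level order): [40, 35, 49, 34, None, 45, None, 12, None, None, 47]
Insertion path: 40 -> 35 -> 34 -> 12
Result: insert 16 as right child of 12
Final tree (level order): [40, 35, 49, 34, None, 45, None, 12, None, None, 47, None, 16]


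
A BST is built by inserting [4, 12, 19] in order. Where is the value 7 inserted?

Starting tree (level order): [4, None, 12, None, 19]
Insertion path: 4 -> 12
Result: insert 7 as left child of 12
Final tree (level order): [4, None, 12, 7, 19]


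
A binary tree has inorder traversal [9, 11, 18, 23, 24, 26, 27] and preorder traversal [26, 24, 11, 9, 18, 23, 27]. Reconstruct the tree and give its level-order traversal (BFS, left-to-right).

Inorder:  [9, 11, 18, 23, 24, 26, 27]
Preorder: [26, 24, 11, 9, 18, 23, 27]
Algorithm: preorder visits root first, so consume preorder in order;
for each root, split the current inorder slice at that value into
left-subtree inorder and right-subtree inorder, then recurse.
Recursive splits:
  root=26; inorder splits into left=[9, 11, 18, 23, 24], right=[27]
  root=24; inorder splits into left=[9, 11, 18, 23], right=[]
  root=11; inorder splits into left=[9], right=[18, 23]
  root=9; inorder splits into left=[], right=[]
  root=18; inorder splits into left=[], right=[23]
  root=23; inorder splits into left=[], right=[]
  root=27; inorder splits into left=[], right=[]
Reconstructed level-order: [26, 24, 27, 11, 9, 18, 23]


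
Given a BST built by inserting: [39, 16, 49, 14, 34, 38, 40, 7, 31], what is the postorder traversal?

Tree insertion order: [39, 16, 49, 14, 34, 38, 40, 7, 31]
Tree (level-order array): [39, 16, 49, 14, 34, 40, None, 7, None, 31, 38]
Postorder traversal: [7, 14, 31, 38, 34, 16, 40, 49, 39]


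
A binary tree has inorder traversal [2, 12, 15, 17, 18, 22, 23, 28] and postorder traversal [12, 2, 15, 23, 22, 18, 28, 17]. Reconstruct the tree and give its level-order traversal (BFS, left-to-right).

Inorder:   [2, 12, 15, 17, 18, 22, 23, 28]
Postorder: [12, 2, 15, 23, 22, 18, 28, 17]
Algorithm: postorder visits root last, so walk postorder right-to-left;
each value is the root of the current inorder slice — split it at that
value, recurse on the right subtree first, then the left.
Recursive splits:
  root=17; inorder splits into left=[2, 12, 15], right=[18, 22, 23, 28]
  root=28; inorder splits into left=[18, 22, 23], right=[]
  root=18; inorder splits into left=[], right=[22, 23]
  root=22; inorder splits into left=[], right=[23]
  root=23; inorder splits into left=[], right=[]
  root=15; inorder splits into left=[2, 12], right=[]
  root=2; inorder splits into left=[], right=[12]
  root=12; inorder splits into left=[], right=[]
Reconstructed level-order: [17, 15, 28, 2, 18, 12, 22, 23]


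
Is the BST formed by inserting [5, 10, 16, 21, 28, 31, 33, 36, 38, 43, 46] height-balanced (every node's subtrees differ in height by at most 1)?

Tree (level-order array): [5, None, 10, None, 16, None, 21, None, 28, None, 31, None, 33, None, 36, None, 38, None, 43, None, 46]
Definition: a tree is height-balanced if, at every node, |h(left) - h(right)| <= 1 (empty subtree has height -1).
Bottom-up per-node check:
  node 46: h_left=-1, h_right=-1, diff=0 [OK], height=0
  node 43: h_left=-1, h_right=0, diff=1 [OK], height=1
  node 38: h_left=-1, h_right=1, diff=2 [FAIL (|-1-1|=2 > 1)], height=2
  node 36: h_left=-1, h_right=2, diff=3 [FAIL (|-1-2|=3 > 1)], height=3
  node 33: h_left=-1, h_right=3, diff=4 [FAIL (|-1-3|=4 > 1)], height=4
  node 31: h_left=-1, h_right=4, diff=5 [FAIL (|-1-4|=5 > 1)], height=5
  node 28: h_left=-1, h_right=5, diff=6 [FAIL (|-1-5|=6 > 1)], height=6
  node 21: h_left=-1, h_right=6, diff=7 [FAIL (|-1-6|=7 > 1)], height=7
  node 16: h_left=-1, h_right=7, diff=8 [FAIL (|-1-7|=8 > 1)], height=8
  node 10: h_left=-1, h_right=8, diff=9 [FAIL (|-1-8|=9 > 1)], height=9
  node 5: h_left=-1, h_right=9, diff=10 [FAIL (|-1-9|=10 > 1)], height=10
Node 38 violates the condition: |-1 - 1| = 2 > 1.
Result: Not balanced


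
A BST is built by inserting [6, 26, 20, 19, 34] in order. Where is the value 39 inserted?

Starting tree (level order): [6, None, 26, 20, 34, 19]
Insertion path: 6 -> 26 -> 34
Result: insert 39 as right child of 34
Final tree (level order): [6, None, 26, 20, 34, 19, None, None, 39]


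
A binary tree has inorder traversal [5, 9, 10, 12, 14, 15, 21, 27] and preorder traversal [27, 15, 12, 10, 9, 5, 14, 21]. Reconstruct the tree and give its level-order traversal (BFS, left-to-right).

Inorder:  [5, 9, 10, 12, 14, 15, 21, 27]
Preorder: [27, 15, 12, 10, 9, 5, 14, 21]
Algorithm: preorder visits root first, so consume preorder in order;
for each root, split the current inorder slice at that value into
left-subtree inorder and right-subtree inorder, then recurse.
Recursive splits:
  root=27; inorder splits into left=[5, 9, 10, 12, 14, 15, 21], right=[]
  root=15; inorder splits into left=[5, 9, 10, 12, 14], right=[21]
  root=12; inorder splits into left=[5, 9, 10], right=[14]
  root=10; inorder splits into left=[5, 9], right=[]
  root=9; inorder splits into left=[5], right=[]
  root=5; inorder splits into left=[], right=[]
  root=14; inorder splits into left=[], right=[]
  root=21; inorder splits into left=[], right=[]
Reconstructed level-order: [27, 15, 12, 21, 10, 14, 9, 5]


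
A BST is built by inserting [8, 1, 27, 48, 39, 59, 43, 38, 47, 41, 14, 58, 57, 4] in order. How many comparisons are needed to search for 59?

Search path for 59: 8 -> 27 -> 48 -> 59
Found: True
Comparisons: 4


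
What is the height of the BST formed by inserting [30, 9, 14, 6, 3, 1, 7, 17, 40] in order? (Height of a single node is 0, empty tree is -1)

Insertion order: [30, 9, 14, 6, 3, 1, 7, 17, 40]
Tree (level-order array): [30, 9, 40, 6, 14, None, None, 3, 7, None, 17, 1]
Compute height bottom-up (empty subtree = -1):
  height(1) = 1 + max(-1, -1) = 0
  height(3) = 1 + max(0, -1) = 1
  height(7) = 1 + max(-1, -1) = 0
  height(6) = 1 + max(1, 0) = 2
  height(17) = 1 + max(-1, -1) = 0
  height(14) = 1 + max(-1, 0) = 1
  height(9) = 1 + max(2, 1) = 3
  height(40) = 1 + max(-1, -1) = 0
  height(30) = 1 + max(3, 0) = 4
Height = 4


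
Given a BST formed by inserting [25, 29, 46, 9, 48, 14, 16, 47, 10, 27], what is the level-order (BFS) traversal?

Tree insertion order: [25, 29, 46, 9, 48, 14, 16, 47, 10, 27]
Tree (level-order array): [25, 9, 29, None, 14, 27, 46, 10, 16, None, None, None, 48, None, None, None, None, 47]
BFS from the root, enqueuing left then right child of each popped node:
  queue [25] -> pop 25, enqueue [9, 29], visited so far: [25]
  queue [9, 29] -> pop 9, enqueue [14], visited so far: [25, 9]
  queue [29, 14] -> pop 29, enqueue [27, 46], visited so far: [25, 9, 29]
  queue [14, 27, 46] -> pop 14, enqueue [10, 16], visited so far: [25, 9, 29, 14]
  queue [27, 46, 10, 16] -> pop 27, enqueue [none], visited so far: [25, 9, 29, 14, 27]
  queue [46, 10, 16] -> pop 46, enqueue [48], visited so far: [25, 9, 29, 14, 27, 46]
  queue [10, 16, 48] -> pop 10, enqueue [none], visited so far: [25, 9, 29, 14, 27, 46, 10]
  queue [16, 48] -> pop 16, enqueue [none], visited so far: [25, 9, 29, 14, 27, 46, 10, 16]
  queue [48] -> pop 48, enqueue [47], visited so far: [25, 9, 29, 14, 27, 46, 10, 16, 48]
  queue [47] -> pop 47, enqueue [none], visited so far: [25, 9, 29, 14, 27, 46, 10, 16, 48, 47]
Result: [25, 9, 29, 14, 27, 46, 10, 16, 48, 47]


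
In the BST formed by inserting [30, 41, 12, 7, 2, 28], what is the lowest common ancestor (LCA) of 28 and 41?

Tree insertion order: [30, 41, 12, 7, 2, 28]
Tree (level-order array): [30, 12, 41, 7, 28, None, None, 2]
In a BST, the LCA of p=28, q=41 is the first node v on the
root-to-leaf path with p <= v <= q (go left if both < v, right if both > v).
Walk from root:
  at 30: 28 <= 30 <= 41, this is the LCA
LCA = 30


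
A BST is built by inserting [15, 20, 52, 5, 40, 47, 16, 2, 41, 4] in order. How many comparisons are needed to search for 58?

Search path for 58: 15 -> 20 -> 52
Found: False
Comparisons: 3


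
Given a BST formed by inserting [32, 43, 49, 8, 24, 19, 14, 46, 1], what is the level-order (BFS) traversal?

Tree insertion order: [32, 43, 49, 8, 24, 19, 14, 46, 1]
Tree (level-order array): [32, 8, 43, 1, 24, None, 49, None, None, 19, None, 46, None, 14]
BFS from the root, enqueuing left then right child of each popped node:
  queue [32] -> pop 32, enqueue [8, 43], visited so far: [32]
  queue [8, 43] -> pop 8, enqueue [1, 24], visited so far: [32, 8]
  queue [43, 1, 24] -> pop 43, enqueue [49], visited so far: [32, 8, 43]
  queue [1, 24, 49] -> pop 1, enqueue [none], visited so far: [32, 8, 43, 1]
  queue [24, 49] -> pop 24, enqueue [19], visited so far: [32, 8, 43, 1, 24]
  queue [49, 19] -> pop 49, enqueue [46], visited so far: [32, 8, 43, 1, 24, 49]
  queue [19, 46] -> pop 19, enqueue [14], visited so far: [32, 8, 43, 1, 24, 49, 19]
  queue [46, 14] -> pop 46, enqueue [none], visited so far: [32, 8, 43, 1, 24, 49, 19, 46]
  queue [14] -> pop 14, enqueue [none], visited so far: [32, 8, 43, 1, 24, 49, 19, 46, 14]
Result: [32, 8, 43, 1, 24, 49, 19, 46, 14]


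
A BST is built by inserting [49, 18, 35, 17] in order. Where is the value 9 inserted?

Starting tree (level order): [49, 18, None, 17, 35]
Insertion path: 49 -> 18 -> 17
Result: insert 9 as left child of 17
Final tree (level order): [49, 18, None, 17, 35, 9]


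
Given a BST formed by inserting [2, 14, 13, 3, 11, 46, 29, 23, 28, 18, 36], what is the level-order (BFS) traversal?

Tree insertion order: [2, 14, 13, 3, 11, 46, 29, 23, 28, 18, 36]
Tree (level-order array): [2, None, 14, 13, 46, 3, None, 29, None, None, 11, 23, 36, None, None, 18, 28]
BFS from the root, enqueuing left then right child of each popped node:
  queue [2] -> pop 2, enqueue [14], visited so far: [2]
  queue [14] -> pop 14, enqueue [13, 46], visited so far: [2, 14]
  queue [13, 46] -> pop 13, enqueue [3], visited so far: [2, 14, 13]
  queue [46, 3] -> pop 46, enqueue [29], visited so far: [2, 14, 13, 46]
  queue [3, 29] -> pop 3, enqueue [11], visited so far: [2, 14, 13, 46, 3]
  queue [29, 11] -> pop 29, enqueue [23, 36], visited so far: [2, 14, 13, 46, 3, 29]
  queue [11, 23, 36] -> pop 11, enqueue [none], visited so far: [2, 14, 13, 46, 3, 29, 11]
  queue [23, 36] -> pop 23, enqueue [18, 28], visited so far: [2, 14, 13, 46, 3, 29, 11, 23]
  queue [36, 18, 28] -> pop 36, enqueue [none], visited so far: [2, 14, 13, 46, 3, 29, 11, 23, 36]
  queue [18, 28] -> pop 18, enqueue [none], visited so far: [2, 14, 13, 46, 3, 29, 11, 23, 36, 18]
  queue [28] -> pop 28, enqueue [none], visited so far: [2, 14, 13, 46, 3, 29, 11, 23, 36, 18, 28]
Result: [2, 14, 13, 46, 3, 29, 11, 23, 36, 18, 28]


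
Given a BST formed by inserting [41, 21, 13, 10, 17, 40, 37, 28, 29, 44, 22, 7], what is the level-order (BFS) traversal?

Tree insertion order: [41, 21, 13, 10, 17, 40, 37, 28, 29, 44, 22, 7]
Tree (level-order array): [41, 21, 44, 13, 40, None, None, 10, 17, 37, None, 7, None, None, None, 28, None, None, None, 22, 29]
BFS from the root, enqueuing left then right child of each popped node:
  queue [41] -> pop 41, enqueue [21, 44], visited so far: [41]
  queue [21, 44] -> pop 21, enqueue [13, 40], visited so far: [41, 21]
  queue [44, 13, 40] -> pop 44, enqueue [none], visited so far: [41, 21, 44]
  queue [13, 40] -> pop 13, enqueue [10, 17], visited so far: [41, 21, 44, 13]
  queue [40, 10, 17] -> pop 40, enqueue [37], visited so far: [41, 21, 44, 13, 40]
  queue [10, 17, 37] -> pop 10, enqueue [7], visited so far: [41, 21, 44, 13, 40, 10]
  queue [17, 37, 7] -> pop 17, enqueue [none], visited so far: [41, 21, 44, 13, 40, 10, 17]
  queue [37, 7] -> pop 37, enqueue [28], visited so far: [41, 21, 44, 13, 40, 10, 17, 37]
  queue [7, 28] -> pop 7, enqueue [none], visited so far: [41, 21, 44, 13, 40, 10, 17, 37, 7]
  queue [28] -> pop 28, enqueue [22, 29], visited so far: [41, 21, 44, 13, 40, 10, 17, 37, 7, 28]
  queue [22, 29] -> pop 22, enqueue [none], visited so far: [41, 21, 44, 13, 40, 10, 17, 37, 7, 28, 22]
  queue [29] -> pop 29, enqueue [none], visited so far: [41, 21, 44, 13, 40, 10, 17, 37, 7, 28, 22, 29]
Result: [41, 21, 44, 13, 40, 10, 17, 37, 7, 28, 22, 29]


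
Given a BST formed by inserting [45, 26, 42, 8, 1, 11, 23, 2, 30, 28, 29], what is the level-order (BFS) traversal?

Tree insertion order: [45, 26, 42, 8, 1, 11, 23, 2, 30, 28, 29]
Tree (level-order array): [45, 26, None, 8, 42, 1, 11, 30, None, None, 2, None, 23, 28, None, None, None, None, None, None, 29]
BFS from the root, enqueuing left then right child of each popped node:
  queue [45] -> pop 45, enqueue [26], visited so far: [45]
  queue [26] -> pop 26, enqueue [8, 42], visited so far: [45, 26]
  queue [8, 42] -> pop 8, enqueue [1, 11], visited so far: [45, 26, 8]
  queue [42, 1, 11] -> pop 42, enqueue [30], visited so far: [45, 26, 8, 42]
  queue [1, 11, 30] -> pop 1, enqueue [2], visited so far: [45, 26, 8, 42, 1]
  queue [11, 30, 2] -> pop 11, enqueue [23], visited so far: [45, 26, 8, 42, 1, 11]
  queue [30, 2, 23] -> pop 30, enqueue [28], visited so far: [45, 26, 8, 42, 1, 11, 30]
  queue [2, 23, 28] -> pop 2, enqueue [none], visited so far: [45, 26, 8, 42, 1, 11, 30, 2]
  queue [23, 28] -> pop 23, enqueue [none], visited so far: [45, 26, 8, 42, 1, 11, 30, 2, 23]
  queue [28] -> pop 28, enqueue [29], visited so far: [45, 26, 8, 42, 1, 11, 30, 2, 23, 28]
  queue [29] -> pop 29, enqueue [none], visited so far: [45, 26, 8, 42, 1, 11, 30, 2, 23, 28, 29]
Result: [45, 26, 8, 42, 1, 11, 30, 2, 23, 28, 29]


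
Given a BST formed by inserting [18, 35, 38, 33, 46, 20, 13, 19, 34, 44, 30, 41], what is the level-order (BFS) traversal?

Tree insertion order: [18, 35, 38, 33, 46, 20, 13, 19, 34, 44, 30, 41]
Tree (level-order array): [18, 13, 35, None, None, 33, 38, 20, 34, None, 46, 19, 30, None, None, 44, None, None, None, None, None, 41]
BFS from the root, enqueuing left then right child of each popped node:
  queue [18] -> pop 18, enqueue [13, 35], visited so far: [18]
  queue [13, 35] -> pop 13, enqueue [none], visited so far: [18, 13]
  queue [35] -> pop 35, enqueue [33, 38], visited so far: [18, 13, 35]
  queue [33, 38] -> pop 33, enqueue [20, 34], visited so far: [18, 13, 35, 33]
  queue [38, 20, 34] -> pop 38, enqueue [46], visited so far: [18, 13, 35, 33, 38]
  queue [20, 34, 46] -> pop 20, enqueue [19, 30], visited so far: [18, 13, 35, 33, 38, 20]
  queue [34, 46, 19, 30] -> pop 34, enqueue [none], visited so far: [18, 13, 35, 33, 38, 20, 34]
  queue [46, 19, 30] -> pop 46, enqueue [44], visited so far: [18, 13, 35, 33, 38, 20, 34, 46]
  queue [19, 30, 44] -> pop 19, enqueue [none], visited so far: [18, 13, 35, 33, 38, 20, 34, 46, 19]
  queue [30, 44] -> pop 30, enqueue [none], visited so far: [18, 13, 35, 33, 38, 20, 34, 46, 19, 30]
  queue [44] -> pop 44, enqueue [41], visited so far: [18, 13, 35, 33, 38, 20, 34, 46, 19, 30, 44]
  queue [41] -> pop 41, enqueue [none], visited so far: [18, 13, 35, 33, 38, 20, 34, 46, 19, 30, 44, 41]
Result: [18, 13, 35, 33, 38, 20, 34, 46, 19, 30, 44, 41]


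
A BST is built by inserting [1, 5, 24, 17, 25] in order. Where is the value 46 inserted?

Starting tree (level order): [1, None, 5, None, 24, 17, 25]
Insertion path: 1 -> 5 -> 24 -> 25
Result: insert 46 as right child of 25
Final tree (level order): [1, None, 5, None, 24, 17, 25, None, None, None, 46]


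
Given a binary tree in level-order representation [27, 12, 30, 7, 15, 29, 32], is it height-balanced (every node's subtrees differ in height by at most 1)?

Tree (level-order array): [27, 12, 30, 7, 15, 29, 32]
Definition: a tree is height-balanced if, at every node, |h(left) - h(right)| <= 1 (empty subtree has height -1).
Bottom-up per-node check:
  node 7: h_left=-1, h_right=-1, diff=0 [OK], height=0
  node 15: h_left=-1, h_right=-1, diff=0 [OK], height=0
  node 12: h_left=0, h_right=0, diff=0 [OK], height=1
  node 29: h_left=-1, h_right=-1, diff=0 [OK], height=0
  node 32: h_left=-1, h_right=-1, diff=0 [OK], height=0
  node 30: h_left=0, h_right=0, diff=0 [OK], height=1
  node 27: h_left=1, h_right=1, diff=0 [OK], height=2
All nodes satisfy the balance condition.
Result: Balanced


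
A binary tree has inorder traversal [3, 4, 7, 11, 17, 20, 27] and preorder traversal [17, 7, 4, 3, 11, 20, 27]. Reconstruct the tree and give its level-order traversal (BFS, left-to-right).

Inorder:  [3, 4, 7, 11, 17, 20, 27]
Preorder: [17, 7, 4, 3, 11, 20, 27]
Algorithm: preorder visits root first, so consume preorder in order;
for each root, split the current inorder slice at that value into
left-subtree inorder and right-subtree inorder, then recurse.
Recursive splits:
  root=17; inorder splits into left=[3, 4, 7, 11], right=[20, 27]
  root=7; inorder splits into left=[3, 4], right=[11]
  root=4; inorder splits into left=[3], right=[]
  root=3; inorder splits into left=[], right=[]
  root=11; inorder splits into left=[], right=[]
  root=20; inorder splits into left=[], right=[27]
  root=27; inorder splits into left=[], right=[]
Reconstructed level-order: [17, 7, 20, 4, 11, 27, 3]


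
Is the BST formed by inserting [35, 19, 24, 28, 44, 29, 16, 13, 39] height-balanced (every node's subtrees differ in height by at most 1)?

Tree (level-order array): [35, 19, 44, 16, 24, 39, None, 13, None, None, 28, None, None, None, None, None, 29]
Definition: a tree is height-balanced if, at every node, |h(left) - h(right)| <= 1 (empty subtree has height -1).
Bottom-up per-node check:
  node 13: h_left=-1, h_right=-1, diff=0 [OK], height=0
  node 16: h_left=0, h_right=-1, diff=1 [OK], height=1
  node 29: h_left=-1, h_right=-1, diff=0 [OK], height=0
  node 28: h_left=-1, h_right=0, diff=1 [OK], height=1
  node 24: h_left=-1, h_right=1, diff=2 [FAIL (|-1-1|=2 > 1)], height=2
  node 19: h_left=1, h_right=2, diff=1 [OK], height=3
  node 39: h_left=-1, h_right=-1, diff=0 [OK], height=0
  node 44: h_left=0, h_right=-1, diff=1 [OK], height=1
  node 35: h_left=3, h_right=1, diff=2 [FAIL (|3-1|=2 > 1)], height=4
Node 24 violates the condition: |-1 - 1| = 2 > 1.
Result: Not balanced


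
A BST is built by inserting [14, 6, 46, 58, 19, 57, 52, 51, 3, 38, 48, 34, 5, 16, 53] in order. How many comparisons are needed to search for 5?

Search path for 5: 14 -> 6 -> 3 -> 5
Found: True
Comparisons: 4


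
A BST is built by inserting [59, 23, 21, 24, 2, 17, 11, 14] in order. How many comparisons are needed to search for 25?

Search path for 25: 59 -> 23 -> 24
Found: False
Comparisons: 3


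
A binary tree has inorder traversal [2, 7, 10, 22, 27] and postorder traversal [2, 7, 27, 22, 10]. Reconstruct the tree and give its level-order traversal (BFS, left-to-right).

Inorder:   [2, 7, 10, 22, 27]
Postorder: [2, 7, 27, 22, 10]
Algorithm: postorder visits root last, so walk postorder right-to-left;
each value is the root of the current inorder slice — split it at that
value, recurse on the right subtree first, then the left.
Recursive splits:
  root=10; inorder splits into left=[2, 7], right=[22, 27]
  root=22; inorder splits into left=[], right=[27]
  root=27; inorder splits into left=[], right=[]
  root=7; inorder splits into left=[2], right=[]
  root=2; inorder splits into left=[], right=[]
Reconstructed level-order: [10, 7, 22, 2, 27]


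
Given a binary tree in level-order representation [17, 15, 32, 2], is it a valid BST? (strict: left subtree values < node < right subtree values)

Level-order array: [17, 15, 32, 2]
Validate using subtree bounds (lo, hi): at each node, require lo < value < hi,
then recurse left with hi=value and right with lo=value.
Preorder trace (stopping at first violation):
  at node 17 with bounds (-inf, +inf): OK
  at node 15 with bounds (-inf, 17): OK
  at node 2 with bounds (-inf, 15): OK
  at node 32 with bounds (17, +inf): OK
No violation found at any node.
Result: Valid BST


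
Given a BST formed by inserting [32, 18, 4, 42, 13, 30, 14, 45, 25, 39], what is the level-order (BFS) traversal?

Tree insertion order: [32, 18, 4, 42, 13, 30, 14, 45, 25, 39]
Tree (level-order array): [32, 18, 42, 4, 30, 39, 45, None, 13, 25, None, None, None, None, None, None, 14]
BFS from the root, enqueuing left then right child of each popped node:
  queue [32] -> pop 32, enqueue [18, 42], visited so far: [32]
  queue [18, 42] -> pop 18, enqueue [4, 30], visited so far: [32, 18]
  queue [42, 4, 30] -> pop 42, enqueue [39, 45], visited so far: [32, 18, 42]
  queue [4, 30, 39, 45] -> pop 4, enqueue [13], visited so far: [32, 18, 42, 4]
  queue [30, 39, 45, 13] -> pop 30, enqueue [25], visited so far: [32, 18, 42, 4, 30]
  queue [39, 45, 13, 25] -> pop 39, enqueue [none], visited so far: [32, 18, 42, 4, 30, 39]
  queue [45, 13, 25] -> pop 45, enqueue [none], visited so far: [32, 18, 42, 4, 30, 39, 45]
  queue [13, 25] -> pop 13, enqueue [14], visited so far: [32, 18, 42, 4, 30, 39, 45, 13]
  queue [25, 14] -> pop 25, enqueue [none], visited so far: [32, 18, 42, 4, 30, 39, 45, 13, 25]
  queue [14] -> pop 14, enqueue [none], visited so far: [32, 18, 42, 4, 30, 39, 45, 13, 25, 14]
Result: [32, 18, 42, 4, 30, 39, 45, 13, 25, 14]


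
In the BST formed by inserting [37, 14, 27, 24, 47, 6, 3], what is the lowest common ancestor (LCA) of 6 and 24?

Tree insertion order: [37, 14, 27, 24, 47, 6, 3]
Tree (level-order array): [37, 14, 47, 6, 27, None, None, 3, None, 24]
In a BST, the LCA of p=6, q=24 is the first node v on the
root-to-leaf path with p <= v <= q (go left if both < v, right if both > v).
Walk from root:
  at 37: both 6 and 24 < 37, go left
  at 14: 6 <= 14 <= 24, this is the LCA
LCA = 14


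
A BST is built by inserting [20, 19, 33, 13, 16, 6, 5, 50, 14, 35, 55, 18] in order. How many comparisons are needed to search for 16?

Search path for 16: 20 -> 19 -> 13 -> 16
Found: True
Comparisons: 4


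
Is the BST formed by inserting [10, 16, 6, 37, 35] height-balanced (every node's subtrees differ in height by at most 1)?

Tree (level-order array): [10, 6, 16, None, None, None, 37, 35]
Definition: a tree is height-balanced if, at every node, |h(left) - h(right)| <= 1 (empty subtree has height -1).
Bottom-up per-node check:
  node 6: h_left=-1, h_right=-1, diff=0 [OK], height=0
  node 35: h_left=-1, h_right=-1, diff=0 [OK], height=0
  node 37: h_left=0, h_right=-1, diff=1 [OK], height=1
  node 16: h_left=-1, h_right=1, diff=2 [FAIL (|-1-1|=2 > 1)], height=2
  node 10: h_left=0, h_right=2, diff=2 [FAIL (|0-2|=2 > 1)], height=3
Node 16 violates the condition: |-1 - 1| = 2 > 1.
Result: Not balanced


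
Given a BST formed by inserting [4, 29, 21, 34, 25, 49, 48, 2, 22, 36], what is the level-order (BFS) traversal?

Tree insertion order: [4, 29, 21, 34, 25, 49, 48, 2, 22, 36]
Tree (level-order array): [4, 2, 29, None, None, 21, 34, None, 25, None, 49, 22, None, 48, None, None, None, 36]
BFS from the root, enqueuing left then right child of each popped node:
  queue [4] -> pop 4, enqueue [2, 29], visited so far: [4]
  queue [2, 29] -> pop 2, enqueue [none], visited so far: [4, 2]
  queue [29] -> pop 29, enqueue [21, 34], visited so far: [4, 2, 29]
  queue [21, 34] -> pop 21, enqueue [25], visited so far: [4, 2, 29, 21]
  queue [34, 25] -> pop 34, enqueue [49], visited so far: [4, 2, 29, 21, 34]
  queue [25, 49] -> pop 25, enqueue [22], visited so far: [4, 2, 29, 21, 34, 25]
  queue [49, 22] -> pop 49, enqueue [48], visited so far: [4, 2, 29, 21, 34, 25, 49]
  queue [22, 48] -> pop 22, enqueue [none], visited so far: [4, 2, 29, 21, 34, 25, 49, 22]
  queue [48] -> pop 48, enqueue [36], visited so far: [4, 2, 29, 21, 34, 25, 49, 22, 48]
  queue [36] -> pop 36, enqueue [none], visited so far: [4, 2, 29, 21, 34, 25, 49, 22, 48, 36]
Result: [4, 2, 29, 21, 34, 25, 49, 22, 48, 36]


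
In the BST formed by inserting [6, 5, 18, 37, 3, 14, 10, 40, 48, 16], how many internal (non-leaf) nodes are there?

Tree built from: [6, 5, 18, 37, 3, 14, 10, 40, 48, 16]
Tree (level-order array): [6, 5, 18, 3, None, 14, 37, None, None, 10, 16, None, 40, None, None, None, None, None, 48]
Rule: An internal node has at least one child.
Per-node child counts:
  node 6: 2 child(ren)
  node 5: 1 child(ren)
  node 3: 0 child(ren)
  node 18: 2 child(ren)
  node 14: 2 child(ren)
  node 10: 0 child(ren)
  node 16: 0 child(ren)
  node 37: 1 child(ren)
  node 40: 1 child(ren)
  node 48: 0 child(ren)
Matching nodes: [6, 5, 18, 14, 37, 40]
Count of internal (non-leaf) nodes: 6


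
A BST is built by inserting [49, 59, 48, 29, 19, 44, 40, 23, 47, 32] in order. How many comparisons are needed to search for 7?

Search path for 7: 49 -> 48 -> 29 -> 19
Found: False
Comparisons: 4


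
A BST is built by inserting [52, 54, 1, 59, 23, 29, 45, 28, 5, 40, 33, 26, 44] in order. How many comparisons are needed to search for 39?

Search path for 39: 52 -> 1 -> 23 -> 29 -> 45 -> 40 -> 33
Found: False
Comparisons: 7


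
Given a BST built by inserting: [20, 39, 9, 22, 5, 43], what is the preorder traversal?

Tree insertion order: [20, 39, 9, 22, 5, 43]
Tree (level-order array): [20, 9, 39, 5, None, 22, 43]
Preorder traversal: [20, 9, 5, 39, 22, 43]


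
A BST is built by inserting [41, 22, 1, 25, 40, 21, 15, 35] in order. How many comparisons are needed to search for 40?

Search path for 40: 41 -> 22 -> 25 -> 40
Found: True
Comparisons: 4


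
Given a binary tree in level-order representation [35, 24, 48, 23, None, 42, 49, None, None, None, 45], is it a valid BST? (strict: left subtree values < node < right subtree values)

Level-order array: [35, 24, 48, 23, None, 42, 49, None, None, None, 45]
Validate using subtree bounds (lo, hi): at each node, require lo < value < hi,
then recurse left with hi=value and right with lo=value.
Preorder trace (stopping at first violation):
  at node 35 with bounds (-inf, +inf): OK
  at node 24 with bounds (-inf, 35): OK
  at node 23 with bounds (-inf, 24): OK
  at node 48 with bounds (35, +inf): OK
  at node 42 with bounds (35, 48): OK
  at node 45 with bounds (42, 48): OK
  at node 49 with bounds (48, +inf): OK
No violation found at any node.
Result: Valid BST


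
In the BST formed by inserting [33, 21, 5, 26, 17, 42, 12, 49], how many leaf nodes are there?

Tree built from: [33, 21, 5, 26, 17, 42, 12, 49]
Tree (level-order array): [33, 21, 42, 5, 26, None, 49, None, 17, None, None, None, None, 12]
Rule: A leaf has 0 children.
Per-node child counts:
  node 33: 2 child(ren)
  node 21: 2 child(ren)
  node 5: 1 child(ren)
  node 17: 1 child(ren)
  node 12: 0 child(ren)
  node 26: 0 child(ren)
  node 42: 1 child(ren)
  node 49: 0 child(ren)
Matching nodes: [12, 26, 49]
Count of leaf nodes: 3


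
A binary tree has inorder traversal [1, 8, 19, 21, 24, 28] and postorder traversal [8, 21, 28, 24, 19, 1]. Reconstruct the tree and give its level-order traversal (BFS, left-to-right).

Inorder:   [1, 8, 19, 21, 24, 28]
Postorder: [8, 21, 28, 24, 19, 1]
Algorithm: postorder visits root last, so walk postorder right-to-left;
each value is the root of the current inorder slice — split it at that
value, recurse on the right subtree first, then the left.
Recursive splits:
  root=1; inorder splits into left=[], right=[8, 19, 21, 24, 28]
  root=19; inorder splits into left=[8], right=[21, 24, 28]
  root=24; inorder splits into left=[21], right=[28]
  root=28; inorder splits into left=[], right=[]
  root=21; inorder splits into left=[], right=[]
  root=8; inorder splits into left=[], right=[]
Reconstructed level-order: [1, 19, 8, 24, 21, 28]


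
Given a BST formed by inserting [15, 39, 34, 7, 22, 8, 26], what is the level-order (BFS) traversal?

Tree insertion order: [15, 39, 34, 7, 22, 8, 26]
Tree (level-order array): [15, 7, 39, None, 8, 34, None, None, None, 22, None, None, 26]
BFS from the root, enqueuing left then right child of each popped node:
  queue [15] -> pop 15, enqueue [7, 39], visited so far: [15]
  queue [7, 39] -> pop 7, enqueue [8], visited so far: [15, 7]
  queue [39, 8] -> pop 39, enqueue [34], visited so far: [15, 7, 39]
  queue [8, 34] -> pop 8, enqueue [none], visited so far: [15, 7, 39, 8]
  queue [34] -> pop 34, enqueue [22], visited so far: [15, 7, 39, 8, 34]
  queue [22] -> pop 22, enqueue [26], visited so far: [15, 7, 39, 8, 34, 22]
  queue [26] -> pop 26, enqueue [none], visited so far: [15, 7, 39, 8, 34, 22, 26]
Result: [15, 7, 39, 8, 34, 22, 26]


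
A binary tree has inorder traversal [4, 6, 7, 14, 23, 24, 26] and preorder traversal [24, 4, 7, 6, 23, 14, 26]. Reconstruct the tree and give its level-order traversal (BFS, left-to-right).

Inorder:  [4, 6, 7, 14, 23, 24, 26]
Preorder: [24, 4, 7, 6, 23, 14, 26]
Algorithm: preorder visits root first, so consume preorder in order;
for each root, split the current inorder slice at that value into
left-subtree inorder and right-subtree inorder, then recurse.
Recursive splits:
  root=24; inorder splits into left=[4, 6, 7, 14, 23], right=[26]
  root=4; inorder splits into left=[], right=[6, 7, 14, 23]
  root=7; inorder splits into left=[6], right=[14, 23]
  root=6; inorder splits into left=[], right=[]
  root=23; inorder splits into left=[14], right=[]
  root=14; inorder splits into left=[], right=[]
  root=26; inorder splits into left=[], right=[]
Reconstructed level-order: [24, 4, 26, 7, 6, 23, 14]


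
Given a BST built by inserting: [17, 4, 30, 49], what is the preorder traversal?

Tree insertion order: [17, 4, 30, 49]
Tree (level-order array): [17, 4, 30, None, None, None, 49]
Preorder traversal: [17, 4, 30, 49]


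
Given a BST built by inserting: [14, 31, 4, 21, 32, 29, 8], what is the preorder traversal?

Tree insertion order: [14, 31, 4, 21, 32, 29, 8]
Tree (level-order array): [14, 4, 31, None, 8, 21, 32, None, None, None, 29]
Preorder traversal: [14, 4, 8, 31, 21, 29, 32]


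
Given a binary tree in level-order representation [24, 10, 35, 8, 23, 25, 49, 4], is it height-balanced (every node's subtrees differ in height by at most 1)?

Tree (level-order array): [24, 10, 35, 8, 23, 25, 49, 4]
Definition: a tree is height-balanced if, at every node, |h(left) - h(right)| <= 1 (empty subtree has height -1).
Bottom-up per-node check:
  node 4: h_left=-1, h_right=-1, diff=0 [OK], height=0
  node 8: h_left=0, h_right=-1, diff=1 [OK], height=1
  node 23: h_left=-1, h_right=-1, diff=0 [OK], height=0
  node 10: h_left=1, h_right=0, diff=1 [OK], height=2
  node 25: h_left=-1, h_right=-1, diff=0 [OK], height=0
  node 49: h_left=-1, h_right=-1, diff=0 [OK], height=0
  node 35: h_left=0, h_right=0, diff=0 [OK], height=1
  node 24: h_left=2, h_right=1, diff=1 [OK], height=3
All nodes satisfy the balance condition.
Result: Balanced


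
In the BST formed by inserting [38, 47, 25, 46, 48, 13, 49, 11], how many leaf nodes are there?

Tree built from: [38, 47, 25, 46, 48, 13, 49, 11]
Tree (level-order array): [38, 25, 47, 13, None, 46, 48, 11, None, None, None, None, 49]
Rule: A leaf has 0 children.
Per-node child counts:
  node 38: 2 child(ren)
  node 25: 1 child(ren)
  node 13: 1 child(ren)
  node 11: 0 child(ren)
  node 47: 2 child(ren)
  node 46: 0 child(ren)
  node 48: 1 child(ren)
  node 49: 0 child(ren)
Matching nodes: [11, 46, 49]
Count of leaf nodes: 3


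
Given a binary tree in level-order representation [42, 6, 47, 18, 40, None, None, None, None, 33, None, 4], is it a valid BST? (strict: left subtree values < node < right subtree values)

Level-order array: [42, 6, 47, 18, 40, None, None, None, None, 33, None, 4]
Validate using subtree bounds (lo, hi): at each node, require lo < value < hi,
then recurse left with hi=value and right with lo=value.
Preorder trace (stopping at first violation):
  at node 42 with bounds (-inf, +inf): OK
  at node 6 with bounds (-inf, 42): OK
  at node 18 with bounds (-inf, 6): VIOLATION
Node 18 violates its bound: not (-inf < 18 < 6).
Result: Not a valid BST


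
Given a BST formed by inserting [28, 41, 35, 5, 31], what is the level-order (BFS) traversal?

Tree insertion order: [28, 41, 35, 5, 31]
Tree (level-order array): [28, 5, 41, None, None, 35, None, 31]
BFS from the root, enqueuing left then right child of each popped node:
  queue [28] -> pop 28, enqueue [5, 41], visited so far: [28]
  queue [5, 41] -> pop 5, enqueue [none], visited so far: [28, 5]
  queue [41] -> pop 41, enqueue [35], visited so far: [28, 5, 41]
  queue [35] -> pop 35, enqueue [31], visited so far: [28, 5, 41, 35]
  queue [31] -> pop 31, enqueue [none], visited so far: [28, 5, 41, 35, 31]
Result: [28, 5, 41, 35, 31]


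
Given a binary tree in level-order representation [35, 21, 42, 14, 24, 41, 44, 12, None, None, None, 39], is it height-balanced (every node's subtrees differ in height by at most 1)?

Tree (level-order array): [35, 21, 42, 14, 24, 41, 44, 12, None, None, None, 39]
Definition: a tree is height-balanced if, at every node, |h(left) - h(right)| <= 1 (empty subtree has height -1).
Bottom-up per-node check:
  node 12: h_left=-1, h_right=-1, diff=0 [OK], height=0
  node 14: h_left=0, h_right=-1, diff=1 [OK], height=1
  node 24: h_left=-1, h_right=-1, diff=0 [OK], height=0
  node 21: h_left=1, h_right=0, diff=1 [OK], height=2
  node 39: h_left=-1, h_right=-1, diff=0 [OK], height=0
  node 41: h_left=0, h_right=-1, diff=1 [OK], height=1
  node 44: h_left=-1, h_right=-1, diff=0 [OK], height=0
  node 42: h_left=1, h_right=0, diff=1 [OK], height=2
  node 35: h_left=2, h_right=2, diff=0 [OK], height=3
All nodes satisfy the balance condition.
Result: Balanced


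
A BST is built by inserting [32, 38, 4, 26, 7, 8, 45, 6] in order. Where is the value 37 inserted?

Starting tree (level order): [32, 4, 38, None, 26, None, 45, 7, None, None, None, 6, 8]
Insertion path: 32 -> 38
Result: insert 37 as left child of 38
Final tree (level order): [32, 4, 38, None, 26, 37, 45, 7, None, None, None, None, None, 6, 8]


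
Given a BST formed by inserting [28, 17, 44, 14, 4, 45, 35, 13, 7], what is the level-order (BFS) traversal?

Tree insertion order: [28, 17, 44, 14, 4, 45, 35, 13, 7]
Tree (level-order array): [28, 17, 44, 14, None, 35, 45, 4, None, None, None, None, None, None, 13, 7]
BFS from the root, enqueuing left then right child of each popped node:
  queue [28] -> pop 28, enqueue [17, 44], visited so far: [28]
  queue [17, 44] -> pop 17, enqueue [14], visited so far: [28, 17]
  queue [44, 14] -> pop 44, enqueue [35, 45], visited so far: [28, 17, 44]
  queue [14, 35, 45] -> pop 14, enqueue [4], visited so far: [28, 17, 44, 14]
  queue [35, 45, 4] -> pop 35, enqueue [none], visited so far: [28, 17, 44, 14, 35]
  queue [45, 4] -> pop 45, enqueue [none], visited so far: [28, 17, 44, 14, 35, 45]
  queue [4] -> pop 4, enqueue [13], visited so far: [28, 17, 44, 14, 35, 45, 4]
  queue [13] -> pop 13, enqueue [7], visited so far: [28, 17, 44, 14, 35, 45, 4, 13]
  queue [7] -> pop 7, enqueue [none], visited so far: [28, 17, 44, 14, 35, 45, 4, 13, 7]
Result: [28, 17, 44, 14, 35, 45, 4, 13, 7]


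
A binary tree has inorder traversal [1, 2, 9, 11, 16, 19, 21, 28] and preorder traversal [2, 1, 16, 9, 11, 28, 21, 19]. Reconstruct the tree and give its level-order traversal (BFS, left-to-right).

Inorder:  [1, 2, 9, 11, 16, 19, 21, 28]
Preorder: [2, 1, 16, 9, 11, 28, 21, 19]
Algorithm: preorder visits root first, so consume preorder in order;
for each root, split the current inorder slice at that value into
left-subtree inorder and right-subtree inorder, then recurse.
Recursive splits:
  root=2; inorder splits into left=[1], right=[9, 11, 16, 19, 21, 28]
  root=1; inorder splits into left=[], right=[]
  root=16; inorder splits into left=[9, 11], right=[19, 21, 28]
  root=9; inorder splits into left=[], right=[11]
  root=11; inorder splits into left=[], right=[]
  root=28; inorder splits into left=[19, 21], right=[]
  root=21; inorder splits into left=[19], right=[]
  root=19; inorder splits into left=[], right=[]
Reconstructed level-order: [2, 1, 16, 9, 28, 11, 21, 19]
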